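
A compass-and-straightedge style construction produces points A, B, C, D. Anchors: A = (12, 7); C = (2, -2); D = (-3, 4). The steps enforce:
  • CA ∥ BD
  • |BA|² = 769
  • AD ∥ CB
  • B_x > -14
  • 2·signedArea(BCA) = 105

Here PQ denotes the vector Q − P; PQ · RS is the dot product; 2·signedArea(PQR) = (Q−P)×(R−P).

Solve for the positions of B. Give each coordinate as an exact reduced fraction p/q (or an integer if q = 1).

B = (-13, -5)

1. B_x = -13  [CA ∥ BD ∩ AD ∥ CB]
2. B_y = -5  [CA ∥ BD ∩ AD ∥ CB]
   → B = (-13, -5)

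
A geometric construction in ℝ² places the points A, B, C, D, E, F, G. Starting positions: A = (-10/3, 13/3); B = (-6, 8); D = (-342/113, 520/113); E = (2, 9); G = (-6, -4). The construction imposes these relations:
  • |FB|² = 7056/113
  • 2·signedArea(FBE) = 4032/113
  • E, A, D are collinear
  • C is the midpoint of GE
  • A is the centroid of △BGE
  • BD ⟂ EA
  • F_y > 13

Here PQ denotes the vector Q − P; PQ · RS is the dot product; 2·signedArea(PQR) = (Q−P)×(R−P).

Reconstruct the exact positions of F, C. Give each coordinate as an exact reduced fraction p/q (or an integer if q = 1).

1. F_x = -6/113  [line -1·x + 8·y + -11942/113 = 0 ∩ |FB|² = 7056/113]
2. F_y = 1492/113  [line -1·x + 8·y + -11942/113 = 0 ∩ |FB|² = 7056/113]
   → F = (-6/113, 1492/113)
3. C_x = -2  [C is the midpoint of GE]
4. C_y = 5/2  [C is the midpoint of GE]
   → C = (-2, 5/2)

C = (-2, 5/2)
F = (-6/113, 1492/113)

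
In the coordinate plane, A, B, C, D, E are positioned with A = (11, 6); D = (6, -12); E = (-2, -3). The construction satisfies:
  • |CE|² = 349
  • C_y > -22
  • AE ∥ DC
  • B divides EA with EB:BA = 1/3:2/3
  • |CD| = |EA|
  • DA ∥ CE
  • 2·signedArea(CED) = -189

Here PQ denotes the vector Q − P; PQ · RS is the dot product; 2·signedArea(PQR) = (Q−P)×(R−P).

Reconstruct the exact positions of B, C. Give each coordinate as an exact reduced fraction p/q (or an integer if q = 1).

B = (7/3, 0)
C = (-7, -21)

1. B_x = 7/3  [B divides EA with EB:BA = 1/3:2/3]
2. B_y = 0  [B divides EA with EB:BA = 1/3:2/3]
   → B = (7/3, 0)
3. C_x = -7  [DA ∥ CE ∩ AE ∥ DC]
4. C_y = -21  [DA ∥ CE ∩ AE ∥ DC]
   → C = (-7, -21)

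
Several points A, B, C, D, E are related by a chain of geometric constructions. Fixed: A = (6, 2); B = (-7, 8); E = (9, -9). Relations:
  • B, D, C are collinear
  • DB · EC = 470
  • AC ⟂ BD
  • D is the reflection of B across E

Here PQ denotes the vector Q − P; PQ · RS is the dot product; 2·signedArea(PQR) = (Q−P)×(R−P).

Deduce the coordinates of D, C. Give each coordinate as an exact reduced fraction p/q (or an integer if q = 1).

C = (229/109, -182/109)
D = (25, -26)

1. D_x = 25  [D is the reflection of B across E]
2. D_y = -26  [D is the reflection of B across E]
   → D = (25, -26)
3. C_x = 229/109  [B, D, C are collinear ∩ AC ⟂ BD]
4. C_y = -182/109  [B, D, C are collinear ∩ AC ⟂ BD]
   → C = (229/109, -182/109)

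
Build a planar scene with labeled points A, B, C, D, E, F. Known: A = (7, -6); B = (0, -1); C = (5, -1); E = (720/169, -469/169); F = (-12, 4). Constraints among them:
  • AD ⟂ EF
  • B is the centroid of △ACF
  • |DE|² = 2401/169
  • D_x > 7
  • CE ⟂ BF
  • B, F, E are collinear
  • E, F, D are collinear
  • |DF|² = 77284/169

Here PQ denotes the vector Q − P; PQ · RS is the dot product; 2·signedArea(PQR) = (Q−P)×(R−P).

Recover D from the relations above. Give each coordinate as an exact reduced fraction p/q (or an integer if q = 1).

D = (1308/169, -714/169)

1. D_x = 1308/169  [E, F, D are collinear ∩ AD ⟂ EF]
2. D_y = -714/169  [E, F, D are collinear ∩ AD ⟂ EF]
   → D = (1308/169, -714/169)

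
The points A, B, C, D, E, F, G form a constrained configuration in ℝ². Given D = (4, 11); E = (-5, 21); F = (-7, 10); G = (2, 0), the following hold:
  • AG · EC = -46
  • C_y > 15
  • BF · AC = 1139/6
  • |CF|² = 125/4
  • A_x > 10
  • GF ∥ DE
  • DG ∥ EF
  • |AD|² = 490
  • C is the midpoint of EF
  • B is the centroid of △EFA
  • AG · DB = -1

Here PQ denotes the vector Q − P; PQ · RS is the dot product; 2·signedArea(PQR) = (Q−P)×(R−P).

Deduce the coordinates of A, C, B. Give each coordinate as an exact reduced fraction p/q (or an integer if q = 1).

A = (11, -10)
B = (-1/3, 7)
C = (-6, 31/2)

1. C_x = -6  [C is the midpoint of EF]
2. C_y = 31/2  [C is the midpoint of EF]
   → C = (-6, 31/2)
3. A_x = 11  [line 1·x + 11/2·y + 44 = 0 ∩ |AD|² = 490]
4. A_y = -10  [line 1·x + 11/2·y + 44 = 0 ∩ |AD|² = 490]
   → A = (11, -10)
5. B_x = -1/3  [B is the centroid of △EFA]
6. B_y = 7  [B is the centroid of △EFA]
   → B = (-1/3, 7)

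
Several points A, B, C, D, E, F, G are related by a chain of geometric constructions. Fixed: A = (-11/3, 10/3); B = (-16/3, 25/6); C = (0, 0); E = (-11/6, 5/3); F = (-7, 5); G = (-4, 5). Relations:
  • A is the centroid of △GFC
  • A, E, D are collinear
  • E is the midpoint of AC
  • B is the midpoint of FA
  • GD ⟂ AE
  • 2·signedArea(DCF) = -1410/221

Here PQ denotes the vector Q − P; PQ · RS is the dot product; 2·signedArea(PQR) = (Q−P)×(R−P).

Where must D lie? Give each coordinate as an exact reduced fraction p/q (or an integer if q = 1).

D = (-1034/221, 940/221)

1. D_x = -1034/221  [A, E, D are collinear ∩ GD ⟂ AE]
2. D_y = 940/221  [A, E, D are collinear ∩ GD ⟂ AE]
   → D = (-1034/221, 940/221)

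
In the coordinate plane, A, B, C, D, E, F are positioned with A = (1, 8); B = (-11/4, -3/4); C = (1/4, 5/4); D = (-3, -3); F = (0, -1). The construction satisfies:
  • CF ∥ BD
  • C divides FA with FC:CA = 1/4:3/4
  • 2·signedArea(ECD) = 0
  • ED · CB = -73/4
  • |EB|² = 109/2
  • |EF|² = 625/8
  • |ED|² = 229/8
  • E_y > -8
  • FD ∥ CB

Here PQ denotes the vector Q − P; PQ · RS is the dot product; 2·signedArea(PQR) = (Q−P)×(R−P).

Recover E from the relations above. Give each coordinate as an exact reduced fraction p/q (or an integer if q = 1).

E = (-25/4, -29/4)

1. E_x = -25/4  [2·signedArea(ECD) = 0 ∩ ED · CB = -73/4]
2. E_y = -29/4  [2·signedArea(ECD) = 0 ∩ ED · CB = -73/4]
   → E = (-25/4, -29/4)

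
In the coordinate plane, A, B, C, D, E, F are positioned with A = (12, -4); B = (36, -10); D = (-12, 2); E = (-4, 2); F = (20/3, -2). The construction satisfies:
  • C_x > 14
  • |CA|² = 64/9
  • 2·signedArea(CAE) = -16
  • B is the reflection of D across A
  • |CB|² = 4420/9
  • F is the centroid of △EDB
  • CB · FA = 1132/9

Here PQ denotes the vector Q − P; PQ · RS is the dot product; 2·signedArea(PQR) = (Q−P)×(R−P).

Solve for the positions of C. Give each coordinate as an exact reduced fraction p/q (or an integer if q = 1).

1. C_x = 44/3  [2·signedArea(CAE) = -16 ∩ CB · FA = 1132/9]
2. C_y = -4  [2·signedArea(CAE) = -16 ∩ CB · FA = 1132/9]
   → C = (44/3, -4)

C = (44/3, -4)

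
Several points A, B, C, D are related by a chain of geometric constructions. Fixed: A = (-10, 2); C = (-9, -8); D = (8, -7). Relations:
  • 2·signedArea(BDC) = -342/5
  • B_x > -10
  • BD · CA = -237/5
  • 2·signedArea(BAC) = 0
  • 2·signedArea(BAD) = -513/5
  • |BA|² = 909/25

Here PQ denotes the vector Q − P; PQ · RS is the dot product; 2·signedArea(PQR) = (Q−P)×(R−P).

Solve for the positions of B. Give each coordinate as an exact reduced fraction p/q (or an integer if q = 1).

B = (-47/5, -4)

1. B_x = -47/5  [2·signedArea(BAC) = 0 ∩ 2·signedArea(BDC) = -342/5]
2. B_y = -4  [2·signedArea(BAC) = 0 ∩ 2·signedArea(BDC) = -342/5]
   → B = (-47/5, -4)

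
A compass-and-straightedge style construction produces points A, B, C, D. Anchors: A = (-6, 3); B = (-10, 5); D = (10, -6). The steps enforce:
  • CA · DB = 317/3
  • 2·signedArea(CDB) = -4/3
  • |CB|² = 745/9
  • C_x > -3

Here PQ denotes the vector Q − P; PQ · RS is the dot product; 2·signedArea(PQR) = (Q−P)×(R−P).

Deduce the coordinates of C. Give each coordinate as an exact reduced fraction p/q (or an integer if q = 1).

C = (-2, 2/3)

1. C_x = -2  [CA · DB = 317/3 ∩ 2·signedArea(CDB) = -4/3]
2. C_y = 2/3  [CA · DB = 317/3 ∩ 2·signedArea(CDB) = -4/3]
   → C = (-2, 2/3)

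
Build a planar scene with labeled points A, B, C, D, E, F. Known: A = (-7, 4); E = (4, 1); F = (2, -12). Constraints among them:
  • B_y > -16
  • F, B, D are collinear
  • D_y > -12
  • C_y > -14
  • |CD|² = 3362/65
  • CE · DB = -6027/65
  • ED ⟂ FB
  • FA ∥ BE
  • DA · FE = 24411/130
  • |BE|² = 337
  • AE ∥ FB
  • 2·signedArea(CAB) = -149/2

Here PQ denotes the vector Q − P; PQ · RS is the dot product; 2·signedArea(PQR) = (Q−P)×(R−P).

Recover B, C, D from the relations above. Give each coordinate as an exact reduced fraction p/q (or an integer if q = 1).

B = (13, -15)
C = (15/2, -27/2)
D = (73/130, -1509/130)

1. B_x = 13  [FA ∥ BE ∩ AE ∥ FB]
2. B_y = -15  [FA ∥ BE ∩ AE ∥ FB]
   → B = (13, -15)
3. D_x = 73/130  [F, B, D are collinear ∩ ED ⟂ FB]
4. D_y = -1509/130  [F, B, D are collinear ∩ ED ⟂ FB]
   → D = (73/130, -1509/130)
5. C_x = 15/2  [2·signedArea(CAB) = -149/2 ∩ CE · DB = -6027/65]
6. C_y = -27/2  [2·signedArea(CAB) = -149/2 ∩ CE · DB = -6027/65]
   → C = (15/2, -27/2)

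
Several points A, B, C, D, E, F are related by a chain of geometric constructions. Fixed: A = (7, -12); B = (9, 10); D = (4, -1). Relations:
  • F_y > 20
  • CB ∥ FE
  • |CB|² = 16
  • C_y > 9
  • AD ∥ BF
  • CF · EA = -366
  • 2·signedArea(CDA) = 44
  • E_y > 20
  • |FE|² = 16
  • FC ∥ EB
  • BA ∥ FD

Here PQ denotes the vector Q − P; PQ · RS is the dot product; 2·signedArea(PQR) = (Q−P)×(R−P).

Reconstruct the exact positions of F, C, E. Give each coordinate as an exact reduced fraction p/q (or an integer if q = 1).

1. F_x = 6  [BA ∥ FD ∩ AD ∥ BF]
2. F_y = 21  [BA ∥ FD ∩ AD ∥ BF]
   → F = (6, 21)
3. C_x = 5  [line 11·x + 3·y + -85 = 0 ∩ |CB|² = 16]
4. C_y = 10  [line 11·x + 3·y + -85 = 0 ∩ |CB|² = 16]
   → C = (5, 10)
5. E_x = 10  [CF · EA = -366 ∩ FC ∥ EB]
6. E_y = 21  [CF · EA = -366 ∩ FC ∥ EB]
   → E = (10, 21)

C = (5, 10)
E = (10, 21)
F = (6, 21)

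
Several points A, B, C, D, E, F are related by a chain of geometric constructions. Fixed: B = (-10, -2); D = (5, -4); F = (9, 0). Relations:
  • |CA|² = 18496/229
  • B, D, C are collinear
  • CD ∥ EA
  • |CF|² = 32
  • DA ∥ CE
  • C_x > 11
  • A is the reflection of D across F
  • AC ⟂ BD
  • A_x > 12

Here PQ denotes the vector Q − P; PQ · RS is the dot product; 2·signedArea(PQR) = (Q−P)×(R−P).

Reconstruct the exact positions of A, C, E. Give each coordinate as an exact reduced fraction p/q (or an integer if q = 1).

1. A_x = 13  [A is the reflection of D across F]
2. A_y = 4  [A is the reflection of D across F]
   → A = (13, 4)
3. C_x = 2705/229  [B, D, C are collinear ∩ AC ⟂ BD]
4. C_y = -1124/229  [B, D, C are collinear ∩ AC ⟂ BD]
   → C = (2705/229, -1124/229)
5. E_x = 4537/229  [CD ∥ EA ∩ DA ∥ CE]
6. E_y = 708/229  [CD ∥ EA ∩ DA ∥ CE]
   → E = (4537/229, 708/229)

A = (13, 4)
C = (2705/229, -1124/229)
E = (4537/229, 708/229)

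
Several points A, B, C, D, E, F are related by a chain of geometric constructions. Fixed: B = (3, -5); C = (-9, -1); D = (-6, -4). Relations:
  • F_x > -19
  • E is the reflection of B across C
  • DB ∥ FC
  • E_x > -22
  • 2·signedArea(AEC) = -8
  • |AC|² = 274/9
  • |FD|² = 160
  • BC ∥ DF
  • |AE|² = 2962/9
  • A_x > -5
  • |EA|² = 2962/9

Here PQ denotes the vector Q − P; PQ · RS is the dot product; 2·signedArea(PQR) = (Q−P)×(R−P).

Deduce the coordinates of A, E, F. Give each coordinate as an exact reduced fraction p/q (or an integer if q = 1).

A = (-4, -10/3)
E = (-21, 3)
F = (-18, 0)

1. E_x = -21  [E is the reflection of B across C]
2. E_y = 3  [E is the reflection of B across C]
   → E = (-21, 3)
3. F_x = -18  [DB ∥ FC ∩ BC ∥ DF]
4. F_y = 0  [DB ∥ FC ∩ BC ∥ DF]
   → F = (-18, 0)
5. A_x = -4  [line 4·x + 12·y + 56 = 0 ∩ |AE|² = 2962/9]
6. A_y = -10/3  [line 4·x + 12·y + 56 = 0 ∩ |AE|² = 2962/9]
   → A = (-4, -10/3)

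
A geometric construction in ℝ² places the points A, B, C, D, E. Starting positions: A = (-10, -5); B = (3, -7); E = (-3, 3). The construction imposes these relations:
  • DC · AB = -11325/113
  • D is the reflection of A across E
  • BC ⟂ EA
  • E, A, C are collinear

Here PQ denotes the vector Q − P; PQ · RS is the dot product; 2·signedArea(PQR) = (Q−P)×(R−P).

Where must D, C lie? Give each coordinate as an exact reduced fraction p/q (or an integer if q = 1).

1. D_x = 4  [D is the reflection of A across E]
2. D_y = 11  [D is the reflection of A across E]
   → D = (4, 11)
3. C_x = -605/113  [E, A, C are collinear ∩ BC ⟂ EA]
4. C_y = 35/113  [E, A, C are collinear ∩ BC ⟂ EA]
   → C = (-605/113, 35/113)

C = (-605/113, 35/113)
D = (4, 11)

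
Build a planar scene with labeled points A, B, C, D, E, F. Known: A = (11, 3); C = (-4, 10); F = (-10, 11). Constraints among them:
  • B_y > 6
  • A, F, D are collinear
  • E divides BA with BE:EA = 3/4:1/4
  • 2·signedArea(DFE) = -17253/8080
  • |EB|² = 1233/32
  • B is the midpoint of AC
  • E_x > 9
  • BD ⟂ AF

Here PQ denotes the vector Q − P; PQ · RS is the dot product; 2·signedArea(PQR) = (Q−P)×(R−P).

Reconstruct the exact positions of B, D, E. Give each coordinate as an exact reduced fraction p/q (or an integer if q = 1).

1. B_x = 7/2  [B is the midpoint of AC]
2. B_y = 13/2  [B is the midpoint of AC]
   → B = (7/2, 13/2)
3. D_x = 3319/1010  [A, F, D are collinear ∩ BD ⟂ AF]
4. D_y = 2999/505  [A, F, D are collinear ∩ BD ⟂ AF]
   → D = (3319/1010, 2999/505)
5. E_x = 73/8  [E divides BA with BE:EA = 3/4:1/4]
6. E_y = 31/8  [E divides BA with BE:EA = 3/4:1/4]
   → E = (73/8, 31/8)

B = (7/2, 13/2)
D = (3319/1010, 2999/505)
E = (73/8, 31/8)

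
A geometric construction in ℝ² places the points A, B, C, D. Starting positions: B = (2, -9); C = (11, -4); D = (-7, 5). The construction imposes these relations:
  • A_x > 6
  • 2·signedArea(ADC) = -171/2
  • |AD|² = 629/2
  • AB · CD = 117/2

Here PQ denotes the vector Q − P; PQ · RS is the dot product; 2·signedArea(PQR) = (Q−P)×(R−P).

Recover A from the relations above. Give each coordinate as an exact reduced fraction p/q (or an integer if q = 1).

1. A_x = 13/2  [AB · CD = 117/2 ∩ 2·signedArea(ADC) = -171/2]
2. A_y = -13/2  [AB · CD = 117/2 ∩ 2·signedArea(ADC) = -171/2]
   → A = (13/2, -13/2)

A = (13/2, -13/2)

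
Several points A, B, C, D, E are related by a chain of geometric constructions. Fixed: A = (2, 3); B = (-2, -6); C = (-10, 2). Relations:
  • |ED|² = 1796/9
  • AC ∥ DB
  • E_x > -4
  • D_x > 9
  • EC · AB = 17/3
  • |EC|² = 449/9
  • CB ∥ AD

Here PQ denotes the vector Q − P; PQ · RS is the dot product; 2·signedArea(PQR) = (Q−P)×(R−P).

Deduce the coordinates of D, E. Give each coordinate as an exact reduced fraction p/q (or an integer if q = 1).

D = (10, -5)
E = (-10/3, -1/3)

1. D_x = 10  [AC ∥ DB ∩ CB ∥ AD]
2. D_y = -5  [AC ∥ DB ∩ CB ∥ AD]
   → D = (10, -5)
3. E_x = -10/3  [line 4·x + 9·y + 49/3 = 0 ∩ |EC|² = 449/9]
4. E_y = -1/3  [line 4·x + 9·y + 49/3 = 0 ∩ |EC|² = 449/9]
   → E = (-10/3, -1/3)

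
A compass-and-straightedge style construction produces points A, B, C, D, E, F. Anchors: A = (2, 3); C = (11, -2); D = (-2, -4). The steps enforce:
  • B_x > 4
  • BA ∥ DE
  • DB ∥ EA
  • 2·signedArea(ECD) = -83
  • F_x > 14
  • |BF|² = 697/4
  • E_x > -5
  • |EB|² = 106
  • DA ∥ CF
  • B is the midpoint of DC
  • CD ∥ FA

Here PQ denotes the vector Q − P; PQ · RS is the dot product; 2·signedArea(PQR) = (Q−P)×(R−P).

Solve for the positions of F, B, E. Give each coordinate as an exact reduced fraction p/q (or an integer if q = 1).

1. F_x = 15  [CD ∥ FA ∩ DA ∥ CF]
2. F_y = 5  [CD ∥ FA ∩ DA ∥ CF]
   → F = (15, 5)
3. B_x = 9/2  [B is the midpoint of DC]
4. B_y = -3  [B is the midpoint of DC]
   → B = (9/2, -3)
5. E_x = -9/2  [DB ∥ EA ∩ BA ∥ DE]
6. E_y = 2  [DB ∥ EA ∩ BA ∥ DE]
   → E = (-9/2, 2)

B = (9/2, -3)
E = (-9/2, 2)
F = (15, 5)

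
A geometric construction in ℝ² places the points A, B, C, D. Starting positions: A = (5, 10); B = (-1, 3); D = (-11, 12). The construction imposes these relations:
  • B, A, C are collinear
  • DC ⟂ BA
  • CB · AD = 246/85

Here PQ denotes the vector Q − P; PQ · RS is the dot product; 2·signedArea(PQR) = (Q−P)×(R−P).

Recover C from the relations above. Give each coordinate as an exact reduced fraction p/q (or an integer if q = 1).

1. C_x = -67/85  [B, A, C are collinear ∩ DC ⟂ BA]
2. C_y = 276/85  [B, A, C are collinear ∩ DC ⟂ BA]
   → C = (-67/85, 276/85)

C = (-67/85, 276/85)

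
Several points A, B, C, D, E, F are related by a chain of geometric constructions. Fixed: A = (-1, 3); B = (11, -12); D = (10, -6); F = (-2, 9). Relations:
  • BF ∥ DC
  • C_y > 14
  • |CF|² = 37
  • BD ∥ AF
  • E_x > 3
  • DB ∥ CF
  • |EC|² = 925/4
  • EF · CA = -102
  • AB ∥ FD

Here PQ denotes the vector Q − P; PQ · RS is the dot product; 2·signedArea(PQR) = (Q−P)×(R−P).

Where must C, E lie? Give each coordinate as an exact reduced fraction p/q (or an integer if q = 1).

C = (-3, 15)
E = (4, 3/2)

1. C_x = -3  [DB ∥ CF ∩ BF ∥ DC]
2. C_y = 15  [DB ∥ CF ∩ BF ∥ DC]
   → C = (-3, 15)
3. E_x = 4  [line -2·x + 12·y + -10 = 0 ∩ |EC|² = 925/4]
4. E_y = 3/2  [line -2·x + 12·y + -10 = 0 ∩ |EC|² = 925/4]
   → E = (4, 3/2)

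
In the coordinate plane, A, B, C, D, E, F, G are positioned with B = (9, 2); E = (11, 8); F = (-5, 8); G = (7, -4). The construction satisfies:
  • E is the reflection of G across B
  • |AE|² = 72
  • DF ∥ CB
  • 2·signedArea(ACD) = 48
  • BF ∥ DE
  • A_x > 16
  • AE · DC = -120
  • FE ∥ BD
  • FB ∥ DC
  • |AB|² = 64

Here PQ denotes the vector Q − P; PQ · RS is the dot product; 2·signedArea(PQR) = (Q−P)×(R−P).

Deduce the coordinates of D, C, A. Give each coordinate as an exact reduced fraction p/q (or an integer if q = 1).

A = (17, 2)
C = (39, -4)
D = (25, 2)

1. D_x = 25  [BF ∥ DE ∩ FE ∥ BD]
2. D_y = 2  [BF ∥ DE ∩ FE ∥ BD]
   → D = (25, 2)
3. C_x = 39  [DF ∥ CB ∩ FB ∥ DC]
4. C_y = -4  [DF ∥ CB ∩ FB ∥ DC]
   → C = (39, -4)
5. A_x = 17  [2·signedArea(ACD) = 48 ∩ AE · DC = -120]
6. A_y = 2  [2·signedArea(ACD) = 48 ∩ AE · DC = -120]
   → A = (17, 2)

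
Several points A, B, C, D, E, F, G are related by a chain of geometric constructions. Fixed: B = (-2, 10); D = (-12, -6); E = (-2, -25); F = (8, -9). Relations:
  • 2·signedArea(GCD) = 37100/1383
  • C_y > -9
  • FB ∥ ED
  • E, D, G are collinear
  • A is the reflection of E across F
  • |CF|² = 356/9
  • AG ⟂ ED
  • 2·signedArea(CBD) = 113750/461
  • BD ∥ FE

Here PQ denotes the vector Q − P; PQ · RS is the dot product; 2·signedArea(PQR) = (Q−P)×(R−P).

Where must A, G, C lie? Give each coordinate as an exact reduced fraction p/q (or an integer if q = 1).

1. A_x = 18  [A is the reflection of E across F]
2. A_y = 7  [A is the reflection of E across F]
   → A = (18, 7)
3. G_x = -5002/461  [E, D, G are collinear ∩ AG ⟂ ED]
4. G_y = -3773/461  [E, D, G are collinear ∩ AG ⟂ ED]
   → G = (-5002/461, -3773/461)
5. C_x = 2374/1383  [2·signedArea(CBD) = 113750/461 ∩ 2·signedArea(GCD) = 37100/1383]
6. C_y = -12071/1383  [2·signedArea(CBD) = 113750/461 ∩ 2·signedArea(GCD) = 37100/1383]
   → C = (2374/1383, -12071/1383)

A = (18, 7)
C = (2374/1383, -12071/1383)
G = (-5002/461, -3773/461)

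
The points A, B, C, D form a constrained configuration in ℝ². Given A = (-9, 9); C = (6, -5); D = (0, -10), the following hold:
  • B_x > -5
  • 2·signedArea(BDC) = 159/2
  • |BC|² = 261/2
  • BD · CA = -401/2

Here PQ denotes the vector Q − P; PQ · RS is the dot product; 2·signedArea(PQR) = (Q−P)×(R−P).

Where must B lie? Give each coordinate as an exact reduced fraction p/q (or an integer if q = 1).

1. B_x = -9/2  [2·signedArea(BDC) = 159/2 ∩ BD · CA = -401/2]
2. B_y = -1/2  [2·signedArea(BDC) = 159/2 ∩ BD · CA = -401/2]
   → B = (-9/2, -1/2)

B = (-9/2, -1/2)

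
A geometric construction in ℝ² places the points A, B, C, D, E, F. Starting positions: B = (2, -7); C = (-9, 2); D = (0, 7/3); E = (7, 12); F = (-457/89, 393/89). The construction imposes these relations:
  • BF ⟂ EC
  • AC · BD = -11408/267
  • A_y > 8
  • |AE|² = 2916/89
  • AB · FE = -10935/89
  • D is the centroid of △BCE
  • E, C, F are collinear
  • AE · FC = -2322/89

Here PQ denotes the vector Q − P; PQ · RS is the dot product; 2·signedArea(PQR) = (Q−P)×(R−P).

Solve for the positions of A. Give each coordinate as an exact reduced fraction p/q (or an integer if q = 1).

1. A_x = 191/89  [AB · FE = -10935/89 ∩ AC · BD = -11408/267]
2. A_y = 798/89  [AB · FE = -10935/89 ∩ AC · BD = -11408/267]
   → A = (191/89, 798/89)

A = (191/89, 798/89)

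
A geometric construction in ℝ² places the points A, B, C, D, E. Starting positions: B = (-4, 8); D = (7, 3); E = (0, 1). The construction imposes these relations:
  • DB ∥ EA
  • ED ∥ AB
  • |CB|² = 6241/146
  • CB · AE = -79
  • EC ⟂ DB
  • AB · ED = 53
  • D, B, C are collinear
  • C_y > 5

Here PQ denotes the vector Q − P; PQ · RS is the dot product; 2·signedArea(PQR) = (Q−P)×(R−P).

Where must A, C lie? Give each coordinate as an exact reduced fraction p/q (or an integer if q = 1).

A = (-11, 6)
C = (285/146, 773/146)

1. A_x = -11  [ED ∥ AB ∩ DB ∥ EA]
2. A_y = 6  [ED ∥ AB ∩ DB ∥ EA]
   → A = (-11, 6)
3. C_x = 285/146  [D, B, C are collinear ∩ EC ⟂ DB]
4. C_y = 773/146  [D, B, C are collinear ∩ EC ⟂ DB]
   → C = (285/146, 773/146)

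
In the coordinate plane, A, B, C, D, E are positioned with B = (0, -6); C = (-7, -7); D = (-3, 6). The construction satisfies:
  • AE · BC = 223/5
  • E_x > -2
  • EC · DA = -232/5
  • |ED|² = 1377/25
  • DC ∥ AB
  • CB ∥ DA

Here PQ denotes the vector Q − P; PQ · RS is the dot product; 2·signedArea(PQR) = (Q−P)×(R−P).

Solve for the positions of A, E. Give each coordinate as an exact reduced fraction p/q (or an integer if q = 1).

A = (4, 7)
E = (-6/5, -6/5)

1. A_x = 4  [DC ∥ AB ∩ CB ∥ DA]
2. A_y = 7  [DC ∥ AB ∩ CB ∥ DA]
   → A = (4, 7)
3. E_x = -6/5  [line -7·x + -1·y + -48/5 = 0 ∩ |ED|² = 1377/25]
4. E_y = -6/5  [line -7·x + -1·y + -48/5 = 0 ∩ |ED|² = 1377/25]
   → E = (-6/5, -6/5)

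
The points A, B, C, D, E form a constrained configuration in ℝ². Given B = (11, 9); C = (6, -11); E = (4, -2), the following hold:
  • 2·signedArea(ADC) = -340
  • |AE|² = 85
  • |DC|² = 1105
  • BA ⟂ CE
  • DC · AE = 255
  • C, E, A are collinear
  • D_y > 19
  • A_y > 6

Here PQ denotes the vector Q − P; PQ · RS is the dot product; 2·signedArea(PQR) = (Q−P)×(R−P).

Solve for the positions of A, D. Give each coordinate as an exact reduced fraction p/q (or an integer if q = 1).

A = (2, 7)
D = (18, 20)

1. A_x = 2  [C, E, A are collinear ∩ BA ⟂ CE]
2. A_y = 7  [C, E, A are collinear ∩ BA ⟂ CE]
   → A = (2, 7)
3. D_x = 18  [DC · AE = 255 ∩ 2·signedArea(ADC) = -340]
4. D_y = 20  [DC · AE = 255 ∩ 2·signedArea(ADC) = -340]
   → D = (18, 20)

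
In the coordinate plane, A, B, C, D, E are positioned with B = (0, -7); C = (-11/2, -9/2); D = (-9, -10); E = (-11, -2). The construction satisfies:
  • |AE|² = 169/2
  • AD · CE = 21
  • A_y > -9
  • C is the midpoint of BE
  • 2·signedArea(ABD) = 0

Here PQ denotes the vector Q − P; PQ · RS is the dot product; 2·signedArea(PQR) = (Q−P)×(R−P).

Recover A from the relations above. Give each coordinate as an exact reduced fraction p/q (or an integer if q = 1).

A = (-9/2, -17/2)

1. A_x = -9/2  [2·signedArea(ABD) = 0 ∩ AD · CE = 21]
2. A_y = -17/2  [2·signedArea(ABD) = 0 ∩ AD · CE = 21]
   → A = (-9/2, -17/2)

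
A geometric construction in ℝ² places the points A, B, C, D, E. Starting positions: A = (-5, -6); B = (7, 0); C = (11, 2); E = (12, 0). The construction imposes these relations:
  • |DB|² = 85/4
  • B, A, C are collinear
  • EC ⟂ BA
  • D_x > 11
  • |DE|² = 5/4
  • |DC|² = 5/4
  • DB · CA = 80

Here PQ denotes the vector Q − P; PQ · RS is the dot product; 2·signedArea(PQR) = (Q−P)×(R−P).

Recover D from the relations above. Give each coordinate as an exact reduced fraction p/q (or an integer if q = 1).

D = (23/2, 1)

1. D_x = 23/2  [line 16·x + 8·y + -192 = 0 ∩ |DB|² = 85/4]
2. D_y = 1  [line 16·x + 8·y + -192 = 0 ∩ |DB|² = 85/4]
   → D = (23/2, 1)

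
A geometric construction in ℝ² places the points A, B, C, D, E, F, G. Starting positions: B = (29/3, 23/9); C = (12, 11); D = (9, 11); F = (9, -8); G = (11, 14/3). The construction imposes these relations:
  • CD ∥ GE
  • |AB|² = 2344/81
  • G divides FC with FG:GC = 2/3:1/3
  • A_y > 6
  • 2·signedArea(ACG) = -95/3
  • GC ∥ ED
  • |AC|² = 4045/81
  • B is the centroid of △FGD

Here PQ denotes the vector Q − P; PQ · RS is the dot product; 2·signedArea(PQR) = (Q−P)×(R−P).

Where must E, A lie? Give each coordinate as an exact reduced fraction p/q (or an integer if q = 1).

A = (19/3, 61/9)
E = (8, 14/3)

1. E_x = 8  [GC ∥ ED ∩ CD ∥ GE]
2. E_y = 14/3  [GC ∥ ED ∩ CD ∥ GE]
   → E = (8, 14/3)
3. A_x = 19/3  [line 19/3·x + -1·y + -100/3 = 0 ∩ |AB|² = 2344/81]
4. A_y = 61/9  [line 19/3·x + -1·y + -100/3 = 0 ∩ |AB|² = 2344/81]
   → A = (19/3, 61/9)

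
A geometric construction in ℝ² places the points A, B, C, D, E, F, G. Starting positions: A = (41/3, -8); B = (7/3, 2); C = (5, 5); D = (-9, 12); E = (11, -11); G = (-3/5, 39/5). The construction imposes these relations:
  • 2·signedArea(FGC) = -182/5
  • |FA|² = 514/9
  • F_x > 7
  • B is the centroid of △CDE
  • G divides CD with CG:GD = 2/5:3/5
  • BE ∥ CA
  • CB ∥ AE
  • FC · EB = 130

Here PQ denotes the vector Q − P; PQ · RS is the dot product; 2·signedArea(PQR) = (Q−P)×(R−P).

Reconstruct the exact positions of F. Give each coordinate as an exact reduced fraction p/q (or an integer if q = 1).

1. F_x = 8  [2·signedArea(FGC) = -182/5 ∩ FC · EB = 130]
2. F_y = -3  [2·signedArea(FGC) = -182/5 ∩ FC · EB = 130]
   → F = (8, -3)

F = (8, -3)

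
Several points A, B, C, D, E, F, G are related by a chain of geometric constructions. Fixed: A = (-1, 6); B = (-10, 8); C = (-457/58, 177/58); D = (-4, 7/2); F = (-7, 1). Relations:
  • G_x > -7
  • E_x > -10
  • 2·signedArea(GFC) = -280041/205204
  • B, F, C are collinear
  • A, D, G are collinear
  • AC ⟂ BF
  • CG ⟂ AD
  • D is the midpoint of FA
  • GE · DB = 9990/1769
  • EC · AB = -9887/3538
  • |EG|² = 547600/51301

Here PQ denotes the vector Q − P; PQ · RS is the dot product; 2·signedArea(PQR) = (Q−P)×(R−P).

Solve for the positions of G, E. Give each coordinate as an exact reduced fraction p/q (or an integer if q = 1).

1. G_x = -11516/1769  [A, D, G are collinear ∩ CG ⟂ AD]
2. G_y = 4983/3538  [A, D, G are collinear ∩ CG ⟂ AD]
   → G = (-11516/1769, 4983/3538)
3. E_x = -15956/1769  [EC · AB = -9887/3538 ∩ GE · DB = 9990/1769]
4. E_y = -2417/3538  [EC · AB = -9887/3538 ∩ GE · DB = 9990/1769]
   → E = (-15956/1769, -2417/3538)

E = (-15956/1769, -2417/3538)
G = (-11516/1769, 4983/3538)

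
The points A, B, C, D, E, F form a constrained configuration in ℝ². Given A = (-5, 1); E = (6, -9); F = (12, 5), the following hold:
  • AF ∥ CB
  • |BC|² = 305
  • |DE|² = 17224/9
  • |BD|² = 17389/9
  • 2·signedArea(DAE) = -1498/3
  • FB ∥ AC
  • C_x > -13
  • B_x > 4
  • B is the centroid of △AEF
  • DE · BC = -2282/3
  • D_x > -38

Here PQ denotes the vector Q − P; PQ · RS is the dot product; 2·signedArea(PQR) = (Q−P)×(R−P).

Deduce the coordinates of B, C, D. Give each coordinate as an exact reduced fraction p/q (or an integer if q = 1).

1. B_x = 13/3  [B is the centroid of △AEF]
2. B_y = -1  [B is the centroid of △AEF]
   → B = (13/3, -1)
3. C_x = -38/3  [AF ∥ CB ∩ FB ∥ AC]
4. C_y = -5  [AF ∥ CB ∩ FB ∥ AC]
   → C = (-38/3, -5)
5. D_x = -112/3  [DE · BC = -2282/3 ∩ 2·signedArea(DAE) = -1498/3]
6. D_y = -15  [DE · BC = -2282/3 ∩ 2·signedArea(DAE) = -1498/3]
   → D = (-112/3, -15)

B = (13/3, -1)
C = (-38/3, -5)
D = (-112/3, -15)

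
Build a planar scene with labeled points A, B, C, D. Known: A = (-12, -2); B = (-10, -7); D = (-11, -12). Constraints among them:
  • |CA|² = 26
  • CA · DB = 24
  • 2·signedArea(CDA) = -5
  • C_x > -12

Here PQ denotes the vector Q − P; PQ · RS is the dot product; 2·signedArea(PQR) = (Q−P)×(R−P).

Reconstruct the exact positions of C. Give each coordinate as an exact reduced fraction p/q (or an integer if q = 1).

1. C_x = -11  [CA · DB = 24 ∩ 2·signedArea(CDA) = -5]
2. C_y = -7  [CA · DB = 24 ∩ 2·signedArea(CDA) = -5]
   → C = (-11, -7)

C = (-11, -7)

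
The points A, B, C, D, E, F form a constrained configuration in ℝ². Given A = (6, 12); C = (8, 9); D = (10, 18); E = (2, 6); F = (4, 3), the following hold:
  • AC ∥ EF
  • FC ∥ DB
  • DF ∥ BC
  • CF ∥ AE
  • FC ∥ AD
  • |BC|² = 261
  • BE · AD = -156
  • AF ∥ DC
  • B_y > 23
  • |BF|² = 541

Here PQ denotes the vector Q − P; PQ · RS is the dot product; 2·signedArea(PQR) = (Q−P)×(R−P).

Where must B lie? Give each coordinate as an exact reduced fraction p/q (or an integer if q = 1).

1. B_x = 14  [DF ∥ BC ∩ FC ∥ DB]
2. B_y = 24  [DF ∥ BC ∩ FC ∥ DB]
   → B = (14, 24)

B = (14, 24)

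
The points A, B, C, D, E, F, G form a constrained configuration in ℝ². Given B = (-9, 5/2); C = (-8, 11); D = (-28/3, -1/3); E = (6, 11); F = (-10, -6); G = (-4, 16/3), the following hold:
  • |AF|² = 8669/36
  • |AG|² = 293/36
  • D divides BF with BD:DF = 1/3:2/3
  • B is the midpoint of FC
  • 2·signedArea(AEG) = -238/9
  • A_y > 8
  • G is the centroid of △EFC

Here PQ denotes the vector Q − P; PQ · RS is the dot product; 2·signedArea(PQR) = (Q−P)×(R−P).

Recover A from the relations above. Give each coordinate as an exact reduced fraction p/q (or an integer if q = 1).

A = (-11/3, 49/6)

1. A_x = -11/3  [line 17/3·x + -10·y + 922/9 = 0 ∩ |AF|² = 8669/36]
2. A_y = 49/6  [line 17/3·x + -10·y + 922/9 = 0 ∩ |AF|² = 8669/36]
   → A = (-11/3, 49/6)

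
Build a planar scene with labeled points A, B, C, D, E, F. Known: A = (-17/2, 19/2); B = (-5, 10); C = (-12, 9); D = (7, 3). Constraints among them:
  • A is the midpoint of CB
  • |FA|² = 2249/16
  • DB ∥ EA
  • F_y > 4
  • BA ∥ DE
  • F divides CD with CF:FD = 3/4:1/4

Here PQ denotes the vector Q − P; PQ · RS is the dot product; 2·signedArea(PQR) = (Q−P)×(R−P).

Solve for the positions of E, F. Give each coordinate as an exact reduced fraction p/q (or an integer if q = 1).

E = (7/2, 5/2)
F = (9/4, 9/2)

1. E_x = 7/2  [DB ∥ EA ∩ BA ∥ DE]
2. E_y = 5/2  [DB ∥ EA ∩ BA ∥ DE]
   → E = (7/2, 5/2)
3. F_x = 9/4  [F divides CD with CF:FD = 3/4:1/4]
4. F_y = 9/2  [F divides CD with CF:FD = 3/4:1/4]
   → F = (9/4, 9/2)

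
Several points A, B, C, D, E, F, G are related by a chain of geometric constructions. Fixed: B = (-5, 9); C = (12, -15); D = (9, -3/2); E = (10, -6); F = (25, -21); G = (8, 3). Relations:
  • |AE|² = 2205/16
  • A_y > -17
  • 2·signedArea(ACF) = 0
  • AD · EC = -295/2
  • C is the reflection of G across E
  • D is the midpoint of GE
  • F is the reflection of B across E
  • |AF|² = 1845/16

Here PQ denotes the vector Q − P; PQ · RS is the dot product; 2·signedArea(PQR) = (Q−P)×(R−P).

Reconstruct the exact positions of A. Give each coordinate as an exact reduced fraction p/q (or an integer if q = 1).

A = (61/4, -33/2)

1. A_x = 61/4  [2·signedArea(ACF) = 0 ∩ AD · EC = -295/2]
2. A_y = -33/2  [2·signedArea(ACF) = 0 ∩ AD · EC = -295/2]
   → A = (61/4, -33/2)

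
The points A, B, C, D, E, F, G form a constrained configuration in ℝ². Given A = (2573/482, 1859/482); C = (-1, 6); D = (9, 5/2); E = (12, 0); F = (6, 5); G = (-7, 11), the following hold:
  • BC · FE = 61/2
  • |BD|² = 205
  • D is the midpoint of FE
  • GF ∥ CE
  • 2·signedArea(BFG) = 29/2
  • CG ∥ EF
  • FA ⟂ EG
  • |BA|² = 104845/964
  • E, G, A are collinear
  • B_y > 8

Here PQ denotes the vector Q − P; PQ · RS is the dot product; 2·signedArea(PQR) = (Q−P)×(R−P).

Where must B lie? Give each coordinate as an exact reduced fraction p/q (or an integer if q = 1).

1. B_x = -4  [2·signedArea(BFG) = 29/2 ∩ BC · FE = 61/2]
2. B_y = 17/2  [2·signedArea(BFG) = 29/2 ∩ BC · FE = 61/2]
   → B = (-4, 17/2)

B = (-4, 17/2)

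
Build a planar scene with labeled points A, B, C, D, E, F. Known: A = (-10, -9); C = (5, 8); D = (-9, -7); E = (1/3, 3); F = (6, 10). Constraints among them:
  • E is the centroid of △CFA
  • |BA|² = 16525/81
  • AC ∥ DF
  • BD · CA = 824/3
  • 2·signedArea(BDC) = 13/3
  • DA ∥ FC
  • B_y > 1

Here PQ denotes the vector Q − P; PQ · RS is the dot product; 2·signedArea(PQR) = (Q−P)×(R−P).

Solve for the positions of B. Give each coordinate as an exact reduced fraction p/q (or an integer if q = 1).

B = (-8/9, 2)

1. B_x = -8/9  [2·signedArea(BDC) = 13/3 ∩ BD · CA = 824/3]
2. B_y = 2  [2·signedArea(BDC) = 13/3 ∩ BD · CA = 824/3]
   → B = (-8/9, 2)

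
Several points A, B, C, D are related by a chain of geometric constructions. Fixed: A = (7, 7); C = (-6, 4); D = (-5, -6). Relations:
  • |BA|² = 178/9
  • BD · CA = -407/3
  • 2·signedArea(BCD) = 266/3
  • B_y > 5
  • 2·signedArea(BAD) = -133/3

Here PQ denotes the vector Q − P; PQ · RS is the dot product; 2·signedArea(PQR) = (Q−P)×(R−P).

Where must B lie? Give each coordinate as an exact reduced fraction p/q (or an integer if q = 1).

1. B_x = 8/3  [2·signedArea(BCD) = 266/3 ∩ 2·signedArea(BAD) = -133/3]
2. B_y = 6  [2·signedArea(BCD) = 266/3 ∩ 2·signedArea(BAD) = -133/3]
   → B = (8/3, 6)

B = (8/3, 6)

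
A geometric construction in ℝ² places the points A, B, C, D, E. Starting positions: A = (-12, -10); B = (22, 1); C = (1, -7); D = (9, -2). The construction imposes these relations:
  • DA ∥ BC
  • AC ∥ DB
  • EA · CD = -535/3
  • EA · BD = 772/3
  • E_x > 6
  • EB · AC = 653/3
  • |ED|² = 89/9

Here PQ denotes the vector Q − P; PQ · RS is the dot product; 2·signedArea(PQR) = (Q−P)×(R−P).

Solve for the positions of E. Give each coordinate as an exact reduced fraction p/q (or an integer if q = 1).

E = (19/3, -11/3)

1. E_x = 19/3  [EB · AC = 653/3 ∩ EA · CD = -535/3]
2. E_y = -11/3  [EB · AC = 653/3 ∩ EA · CD = -535/3]
   → E = (19/3, -11/3)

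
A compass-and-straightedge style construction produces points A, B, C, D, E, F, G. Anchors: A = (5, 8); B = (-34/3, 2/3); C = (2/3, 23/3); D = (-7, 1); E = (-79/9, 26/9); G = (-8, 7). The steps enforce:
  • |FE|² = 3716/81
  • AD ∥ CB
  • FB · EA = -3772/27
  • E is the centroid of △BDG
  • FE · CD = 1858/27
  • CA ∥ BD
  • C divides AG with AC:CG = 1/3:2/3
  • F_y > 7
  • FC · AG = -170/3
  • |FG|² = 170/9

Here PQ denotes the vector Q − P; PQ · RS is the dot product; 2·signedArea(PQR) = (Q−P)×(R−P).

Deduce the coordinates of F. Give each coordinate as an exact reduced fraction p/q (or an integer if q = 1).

F = (-11/3, 22/3)

1. F_x = -11/3  [FE · CD = 1858/27 ∩ FB · EA = -3772/27]
2. F_y = 22/3  [FE · CD = 1858/27 ∩ FB · EA = -3772/27]
   → F = (-11/3, 22/3)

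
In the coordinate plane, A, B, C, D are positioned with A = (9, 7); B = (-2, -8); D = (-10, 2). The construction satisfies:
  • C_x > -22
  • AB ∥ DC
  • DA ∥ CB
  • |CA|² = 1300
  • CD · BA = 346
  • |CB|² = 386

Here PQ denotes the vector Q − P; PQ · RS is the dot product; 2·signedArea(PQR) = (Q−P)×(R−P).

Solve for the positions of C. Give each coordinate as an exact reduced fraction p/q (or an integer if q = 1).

1. C_x = -21  [DA ∥ CB ∩ AB ∥ DC]
2. C_y = -13  [DA ∥ CB ∩ AB ∥ DC]
   → C = (-21, -13)

C = (-21, -13)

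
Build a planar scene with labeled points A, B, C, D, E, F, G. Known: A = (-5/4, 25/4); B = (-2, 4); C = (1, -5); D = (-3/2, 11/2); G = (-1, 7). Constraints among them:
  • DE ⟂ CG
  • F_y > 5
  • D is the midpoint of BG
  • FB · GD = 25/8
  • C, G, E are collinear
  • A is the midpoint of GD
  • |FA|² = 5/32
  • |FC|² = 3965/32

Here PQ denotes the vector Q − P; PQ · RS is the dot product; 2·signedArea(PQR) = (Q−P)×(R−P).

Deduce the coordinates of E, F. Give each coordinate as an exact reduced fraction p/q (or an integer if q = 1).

1. E_x = -57/74  [C, G, E are collinear ∩ DE ⟂ CG]
2. E_y = 208/37  [C, G, E are collinear ∩ DE ⟂ CG]
   → E = (-57/74, 208/37)
3. F_x = -11/8  [line 1/2·x + 3/2·y + -65/8 = 0 ∩ |FA|² = 5/32]
4. F_y = 47/8  [line 1/2·x + 3/2·y + -65/8 = 0 ∩ |FA|² = 5/32]
   → F = (-11/8, 47/8)

E = (-57/74, 208/37)
F = (-11/8, 47/8)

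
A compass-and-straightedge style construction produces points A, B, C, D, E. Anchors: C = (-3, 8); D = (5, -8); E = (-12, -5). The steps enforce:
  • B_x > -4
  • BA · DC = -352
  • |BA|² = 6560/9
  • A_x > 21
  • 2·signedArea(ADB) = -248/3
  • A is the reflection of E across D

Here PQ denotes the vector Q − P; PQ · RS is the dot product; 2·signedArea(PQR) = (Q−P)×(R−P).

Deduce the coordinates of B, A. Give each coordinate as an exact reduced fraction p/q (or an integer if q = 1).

A = (22, -11)
B = (-10/3, -5/3)

1. A_x = 22  [A is the reflection of E across D]
2. A_y = -11  [A is the reflection of E across D]
   → A = (22, -11)
3. B_x = -10/3  [BA · DC = -352 ∩ 2·signedArea(ADB) = -248/3]
4. B_y = -5/3  [BA · DC = -352 ∩ 2·signedArea(ADB) = -248/3]
   → B = (-10/3, -5/3)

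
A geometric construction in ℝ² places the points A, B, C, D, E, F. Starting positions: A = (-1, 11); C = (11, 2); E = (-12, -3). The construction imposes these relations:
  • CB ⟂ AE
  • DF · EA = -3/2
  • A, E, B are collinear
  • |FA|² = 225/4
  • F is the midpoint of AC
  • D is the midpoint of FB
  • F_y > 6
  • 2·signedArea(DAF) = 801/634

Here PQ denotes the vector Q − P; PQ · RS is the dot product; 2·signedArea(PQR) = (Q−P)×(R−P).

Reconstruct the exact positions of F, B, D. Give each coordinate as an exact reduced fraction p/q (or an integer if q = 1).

1. F_x = 5  [F is the midpoint of AC]
2. F_y = 13/2  [F is the midpoint of AC]
   → F = (5, 13/2)
3. B_x = -251/317  [A, E, B are collinear ∩ CB ⟂ AE]
4. B_y = 3571/317  [A, E, B are collinear ∩ CB ⟂ AE]
   → B = (-251/317, 3571/317)
5. D_x = 667/317  [D is the midpoint of FB]
6. D_y = 11263/1268  [D is the midpoint of FB]
   → D = (667/317, 11263/1268)

B = (-251/317, 3571/317)
D = (667/317, 11263/1268)
F = (5, 13/2)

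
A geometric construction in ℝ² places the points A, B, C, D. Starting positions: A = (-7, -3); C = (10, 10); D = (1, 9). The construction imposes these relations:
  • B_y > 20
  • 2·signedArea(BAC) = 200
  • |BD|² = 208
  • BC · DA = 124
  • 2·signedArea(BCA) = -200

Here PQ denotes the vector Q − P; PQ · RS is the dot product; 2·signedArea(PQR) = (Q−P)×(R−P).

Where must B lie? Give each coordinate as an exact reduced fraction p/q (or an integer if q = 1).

1. B_x = 9  [2·signedArea(BAC) = 200 ∩ BC · DA = 124]
2. B_y = 21  [2·signedArea(BAC) = 200 ∩ BC · DA = 124]
   → B = (9, 21)

B = (9, 21)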